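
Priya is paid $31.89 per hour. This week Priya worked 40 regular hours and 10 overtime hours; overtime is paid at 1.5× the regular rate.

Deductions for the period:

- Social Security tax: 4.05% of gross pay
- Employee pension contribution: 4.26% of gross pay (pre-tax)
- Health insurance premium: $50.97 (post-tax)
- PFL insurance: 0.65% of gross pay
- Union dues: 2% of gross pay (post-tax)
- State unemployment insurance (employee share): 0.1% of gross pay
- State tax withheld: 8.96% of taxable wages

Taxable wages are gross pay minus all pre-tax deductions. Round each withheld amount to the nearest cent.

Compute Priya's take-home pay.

$1358.54

Regular pay: 40 × $31.89 = $1275.60
Overtime pay: 10 × $31.89 × 1.5 = $478.35
Gross pay = $1275.60 + $478.35 = $1753.95
Employee pension contribution: $1753.95 × 0.0426 = $74.72
Taxable wages = $1753.95 − $74.72 = $1679.23
State tax withheld: $1679.23 × 0.0896 = $150.46
State unemployment insurance (employee share): $1753.95 × 0.001 = $1.75
PFL insurance: $1753.95 × 0.0065 = $11.40
Social Security tax: $1753.95 × 0.0405 = $71.03
Health insurance premium: $50.97
Union dues: $1753.95 × 0.02 = $35.08
Total deductions = $74.72 + $150.46 + $1.75 + $11.40 + $71.03 + $50.97 + $35.08 = $395.41
Net pay = $1753.95 − $395.41 = $1358.54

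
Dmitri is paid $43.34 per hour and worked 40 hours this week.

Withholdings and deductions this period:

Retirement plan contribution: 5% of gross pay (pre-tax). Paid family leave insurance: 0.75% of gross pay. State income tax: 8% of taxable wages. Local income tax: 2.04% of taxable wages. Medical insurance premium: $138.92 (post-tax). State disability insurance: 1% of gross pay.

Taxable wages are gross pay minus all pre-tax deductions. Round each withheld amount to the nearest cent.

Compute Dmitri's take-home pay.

Gross pay: 40 × $43.34 = $1,733.60
Retirement plan contribution: $1,733.60 × 0.05 = $86.68
Taxable wages = $1,733.60 − $86.68 = $1,646.92
State income tax: $1,646.92 × 0.08 = $131.75
Local income tax: $1,646.92 × 0.0204 = $33.60
Paid family leave insurance: $1,733.60 × 0.0075 = $13.00
State disability insurance: $1,733.60 × 0.01 = $17.34
Medical insurance premium: $138.92
Total deductions = $86.68 + $131.75 + $33.60 + $13.00 + $17.34 + $138.92 = $421.29
Net pay = $1,733.60 − $421.29 = $1,312.31

$1,312.31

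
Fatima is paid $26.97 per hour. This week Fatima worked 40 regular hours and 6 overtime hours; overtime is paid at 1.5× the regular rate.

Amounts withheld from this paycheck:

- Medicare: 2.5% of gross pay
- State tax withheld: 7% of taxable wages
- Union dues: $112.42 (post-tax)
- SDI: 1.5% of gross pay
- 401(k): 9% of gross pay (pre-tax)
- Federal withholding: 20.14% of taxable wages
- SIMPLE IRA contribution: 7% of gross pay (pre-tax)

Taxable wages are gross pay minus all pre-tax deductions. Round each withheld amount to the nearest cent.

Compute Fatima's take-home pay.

$643.52

Regular pay: 40 × $26.97 = $1,078.80
Overtime pay: 6 × $26.97 × 1.5 = $242.73
Gross pay = $1,078.80 + $242.73 = $1,321.53
SIMPLE IRA contribution: $1,321.53 × 0.07 = $92.51
401(k): $1,321.53 × 0.09 = $118.94
Pre-tax total = $92.51 + $118.94 = $211.45
Taxable wages = $1,321.53 − $211.45 = $1,110.08
Federal withholding: $1,110.08 × 0.2014 = $223.57
State tax withheld: $1,110.08 × 0.07 = $77.71
SDI: $1,321.53 × 0.015 = $19.82
Medicare: $1,321.53 × 0.025 = $33.04
Union dues: $112.42
Total deductions = $92.51 + $118.94 + $223.57 + $77.71 + $19.82 + $33.04 + $112.42 = $678.01
Net pay = $1,321.53 − $678.01 = $643.52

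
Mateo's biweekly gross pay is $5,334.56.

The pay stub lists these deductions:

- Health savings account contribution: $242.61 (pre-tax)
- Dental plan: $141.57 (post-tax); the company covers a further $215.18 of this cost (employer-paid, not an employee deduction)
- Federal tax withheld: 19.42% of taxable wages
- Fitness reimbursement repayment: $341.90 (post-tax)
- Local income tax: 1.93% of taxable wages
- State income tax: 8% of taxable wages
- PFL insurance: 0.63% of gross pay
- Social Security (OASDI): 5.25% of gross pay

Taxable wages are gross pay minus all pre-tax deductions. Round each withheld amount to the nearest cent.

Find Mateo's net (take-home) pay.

Health savings account contribution: $242.61
Taxable wages = $5,334.56 − $242.61 = $5,091.95
Local income tax: $5,091.95 × 0.0193 = $98.27
State income tax: $5,091.95 × 0.08 = $407.36
Federal tax withheld: $5,091.95 × 0.1942 = $988.86
PFL insurance: $5,334.56 × 0.0063 = $33.61
Social Security (OASDI): $5,334.56 × 0.0525 = $280.06
Fitness reimbursement repayment: $341.90
Dental plan: $141.57
(Employer's $215.18 toward dental plan is not withheld from the employee.)
Total deductions = $242.61 + $98.27 + $407.36 + $988.86 + $33.61 + $280.06 + $341.90 + $141.57 = $2,534.24
Net pay = $5,334.56 − $2,534.24 = $2,800.32

$2,800.32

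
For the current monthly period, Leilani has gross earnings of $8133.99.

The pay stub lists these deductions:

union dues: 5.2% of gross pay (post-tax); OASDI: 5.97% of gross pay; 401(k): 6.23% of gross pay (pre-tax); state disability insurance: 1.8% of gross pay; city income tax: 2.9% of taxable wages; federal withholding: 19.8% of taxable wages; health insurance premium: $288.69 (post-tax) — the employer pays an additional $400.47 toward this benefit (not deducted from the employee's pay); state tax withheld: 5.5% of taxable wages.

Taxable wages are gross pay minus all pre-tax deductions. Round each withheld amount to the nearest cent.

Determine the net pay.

$4132.69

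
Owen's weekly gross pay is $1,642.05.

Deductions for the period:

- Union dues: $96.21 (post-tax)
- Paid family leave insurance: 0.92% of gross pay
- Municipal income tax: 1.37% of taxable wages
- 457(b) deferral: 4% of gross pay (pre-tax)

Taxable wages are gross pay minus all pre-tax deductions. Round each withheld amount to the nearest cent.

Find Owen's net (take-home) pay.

457(b) deferral: $1,642.05 × 0.04 = $65.68
Taxable wages = $1,642.05 − $65.68 = $1,576.37
Municipal income tax: $1,576.37 × 0.0137 = $21.60
Paid family leave insurance: $1,642.05 × 0.0092 = $15.11
Union dues: $96.21
Total deductions = $65.68 + $21.60 + $15.11 + $96.21 = $198.60
Net pay = $1,642.05 − $198.60 = $1,443.45

$1,443.45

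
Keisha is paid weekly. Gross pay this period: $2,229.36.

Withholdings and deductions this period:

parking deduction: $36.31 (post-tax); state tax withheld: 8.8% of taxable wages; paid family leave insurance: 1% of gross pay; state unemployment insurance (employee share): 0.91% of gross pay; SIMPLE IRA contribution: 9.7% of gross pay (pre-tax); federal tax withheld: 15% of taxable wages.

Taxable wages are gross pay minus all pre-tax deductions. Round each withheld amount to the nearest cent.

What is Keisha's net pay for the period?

SIMPLE IRA contribution: $2,229.36 × 0.097 = $216.25
Taxable wages = $2,229.36 − $216.25 = $2,013.11
State tax withheld: $2,013.11 × 0.088 = $177.15
Federal tax withheld: $2,013.11 × 0.15 = $301.97
State unemployment insurance (employee share): $2,229.36 × 0.0091 = $20.29
Paid family leave insurance: $2,229.36 × 0.01 = $22.29
Parking deduction: $36.31
Total deductions = $216.25 + $177.15 + $301.97 + $20.29 + $22.29 + $36.31 = $774.26
Net pay = $2,229.36 − $774.26 = $1,455.10

$1,455.10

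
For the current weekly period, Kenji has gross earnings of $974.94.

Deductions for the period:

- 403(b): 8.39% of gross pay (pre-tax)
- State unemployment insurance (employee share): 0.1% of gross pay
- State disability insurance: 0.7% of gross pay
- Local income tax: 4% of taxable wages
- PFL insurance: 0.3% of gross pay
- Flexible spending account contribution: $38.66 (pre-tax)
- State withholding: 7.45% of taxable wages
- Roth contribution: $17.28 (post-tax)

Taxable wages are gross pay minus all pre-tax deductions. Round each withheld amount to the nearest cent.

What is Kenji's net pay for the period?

403(b): $974.94 × 0.0839 = $81.80
Flexible spending account contribution: $38.66
Pre-tax total = $81.80 + $38.66 = $120.46
Taxable wages = $974.94 − $120.46 = $854.48
Local income tax: $854.48 × 0.04 = $34.18
State withholding: $854.48 × 0.0745 = $63.66
State unemployment insurance (employee share): $974.94 × 0.001 = $0.97
State disability insurance: $974.94 × 0.007 = $6.82
PFL insurance: $974.94 × 0.003 = $2.92
Roth contribution: $17.28
Total deductions = $81.80 + $38.66 + $34.18 + $63.66 + $0.97 + $6.82 + $2.92 + $17.28 = $246.29
Net pay = $974.94 − $246.29 = $728.65

$728.65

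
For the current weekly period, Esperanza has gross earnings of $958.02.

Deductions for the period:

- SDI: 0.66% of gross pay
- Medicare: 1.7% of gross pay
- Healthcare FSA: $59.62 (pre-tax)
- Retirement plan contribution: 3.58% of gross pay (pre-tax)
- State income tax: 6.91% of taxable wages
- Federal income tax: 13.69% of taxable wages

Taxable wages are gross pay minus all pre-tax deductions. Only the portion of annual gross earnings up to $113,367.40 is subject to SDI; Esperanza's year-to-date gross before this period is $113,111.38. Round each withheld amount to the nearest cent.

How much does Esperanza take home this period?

Retirement plan contribution: $958.02 × 0.0358 = $34.30
Healthcare FSA: $59.62
Pre-tax total = $34.30 + $59.62 = $93.92
Taxable wages = $958.02 − $93.92 = $864.10
State income tax: $864.10 × 0.0691 = $59.71
Federal income tax: $864.10 × 0.1369 = $118.30
SDI: only $113,367.40 − $113,111.38 = $256.02 of this check is subject → $256.02 × 0.0066 = $1.69
Medicare: $958.02 × 0.017 = $16.29
Total deductions = $34.30 + $59.62 + $59.71 + $118.30 + $1.69 + $16.29 = $289.91
Net pay = $958.02 − $289.91 = $668.11

$668.11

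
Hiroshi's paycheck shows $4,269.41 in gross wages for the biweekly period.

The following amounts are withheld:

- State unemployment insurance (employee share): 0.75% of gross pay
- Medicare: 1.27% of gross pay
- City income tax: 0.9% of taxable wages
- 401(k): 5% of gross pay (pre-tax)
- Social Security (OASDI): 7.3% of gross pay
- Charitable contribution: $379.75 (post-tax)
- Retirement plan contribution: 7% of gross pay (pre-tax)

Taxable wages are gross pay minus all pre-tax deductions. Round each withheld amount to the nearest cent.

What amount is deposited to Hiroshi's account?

$2,945.61

Retirement plan contribution: $4,269.41 × 0.07 = $298.86
401(k): $4,269.41 × 0.05 = $213.47
Pre-tax total = $298.86 + $213.47 = $512.33
Taxable wages = $4,269.41 − $512.33 = $3,757.08
City income tax: $3,757.08 × 0.009 = $33.81
Social Security (OASDI): $4,269.41 × 0.073 = $311.67
State unemployment insurance (employee share): $4,269.41 × 0.0075 = $32.02
Medicare: $4,269.41 × 0.0127 = $54.22
Charitable contribution: $379.75
Total deductions = $298.86 + $213.47 + $33.81 + $311.67 + $32.02 + $54.22 + $379.75 = $1,323.80
Net pay = $4,269.41 − $1,323.80 = $2,945.61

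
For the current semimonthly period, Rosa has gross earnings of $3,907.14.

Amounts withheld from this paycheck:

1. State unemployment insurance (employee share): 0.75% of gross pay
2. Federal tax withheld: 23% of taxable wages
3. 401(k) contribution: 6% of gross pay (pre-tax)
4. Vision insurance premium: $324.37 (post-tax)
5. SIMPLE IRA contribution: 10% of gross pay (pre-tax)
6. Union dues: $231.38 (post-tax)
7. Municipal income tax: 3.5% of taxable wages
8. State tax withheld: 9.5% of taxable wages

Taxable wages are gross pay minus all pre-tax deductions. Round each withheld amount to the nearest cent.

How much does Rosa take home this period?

401(k) contribution: $3,907.14 × 0.06 = $234.43
SIMPLE IRA contribution: $3,907.14 × 0.1 = $390.71
Pre-tax total = $234.43 + $390.71 = $625.14
Taxable wages = $3,907.14 − $625.14 = $3,282.00
State tax withheld: $3,282.00 × 0.095 = $311.79
Federal tax withheld: $3,282.00 × 0.23 = $754.86
Municipal income tax: $3,282.00 × 0.035 = $114.87
State unemployment insurance (employee share): $3,907.14 × 0.0075 = $29.30
Union dues: $231.38
Vision insurance premium: $324.37
Total deductions = $234.43 + $390.71 + $311.79 + $754.86 + $114.87 + $29.30 + $231.38 + $324.37 = $2,391.71
Net pay = $3,907.14 − $2,391.71 = $1,515.43

$1,515.43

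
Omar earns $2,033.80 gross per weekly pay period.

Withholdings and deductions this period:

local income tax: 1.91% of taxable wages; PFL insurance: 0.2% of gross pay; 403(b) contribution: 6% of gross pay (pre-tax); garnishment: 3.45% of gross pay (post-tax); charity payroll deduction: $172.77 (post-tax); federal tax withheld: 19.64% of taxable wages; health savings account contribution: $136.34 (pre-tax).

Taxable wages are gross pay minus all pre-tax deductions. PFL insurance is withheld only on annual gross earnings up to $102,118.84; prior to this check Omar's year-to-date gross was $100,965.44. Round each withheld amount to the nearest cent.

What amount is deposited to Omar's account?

$1,147.58

Health savings account contribution: $136.34
403(b) contribution: $2,033.80 × 0.06 = $122.03
Pre-tax total = $136.34 + $122.03 = $258.37
Taxable wages = $2,033.80 − $258.37 = $1,775.43
Local income tax: $1,775.43 × 0.0191 = $33.91
Federal tax withheld: $1,775.43 × 0.1964 = $348.69
PFL insurance: only $102,118.84 − $100,965.44 = $1,153.40 of this check is subject → $1,153.40 × 0.002 = $2.31
Charity payroll deduction: $172.77
Garnishment: $2,033.80 × 0.0345 = $70.17
Total deductions = $136.34 + $122.03 + $33.91 + $348.69 + $2.31 + $172.77 + $70.17 = $886.22
Net pay = $2,033.80 − $886.22 = $1,147.58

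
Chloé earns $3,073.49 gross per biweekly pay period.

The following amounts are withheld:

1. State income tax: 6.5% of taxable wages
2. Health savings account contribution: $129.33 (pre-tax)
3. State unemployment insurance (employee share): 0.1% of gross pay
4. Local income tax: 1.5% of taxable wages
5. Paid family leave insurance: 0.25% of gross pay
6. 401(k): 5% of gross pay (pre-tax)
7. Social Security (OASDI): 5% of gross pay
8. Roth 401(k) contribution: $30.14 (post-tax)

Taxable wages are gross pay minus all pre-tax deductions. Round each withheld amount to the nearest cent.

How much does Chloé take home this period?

Health savings account contribution: $129.33
401(k): $3,073.49 × 0.05 = $153.67
Pre-tax total = $129.33 + $153.67 = $283.00
Taxable wages = $3,073.49 − $283.00 = $2,790.49
State income tax: $2,790.49 × 0.065 = $181.38
Local income tax: $2,790.49 × 0.015 = $41.86
Social Security (OASDI): $3,073.49 × 0.05 = $153.67
State unemployment insurance (employee share): $3,073.49 × 0.001 = $3.07
Paid family leave insurance: $3,073.49 × 0.0025 = $7.68
Roth 401(k) contribution: $30.14
Total deductions = $129.33 + $153.67 + $181.38 + $41.86 + $153.67 + $3.07 + $7.68 + $30.14 = $700.80
Net pay = $3,073.49 − $700.80 = $2,372.69

$2,372.69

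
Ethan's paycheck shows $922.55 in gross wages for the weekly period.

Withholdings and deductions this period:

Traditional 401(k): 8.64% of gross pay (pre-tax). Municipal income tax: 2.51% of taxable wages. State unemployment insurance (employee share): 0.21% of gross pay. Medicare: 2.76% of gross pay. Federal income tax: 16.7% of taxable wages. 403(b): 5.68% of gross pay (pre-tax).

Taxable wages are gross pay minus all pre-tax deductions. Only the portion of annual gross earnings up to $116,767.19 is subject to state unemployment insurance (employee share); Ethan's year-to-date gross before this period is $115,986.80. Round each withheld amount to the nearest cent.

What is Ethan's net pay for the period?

$611.50

Traditional 401(k): $922.55 × 0.0864 = $79.71
403(b): $922.55 × 0.0568 = $52.40
Pre-tax total = $79.71 + $52.40 = $132.11
Taxable wages = $922.55 − $132.11 = $790.44
Municipal income tax: $790.44 × 0.0251 = $19.84
Federal income tax: $790.44 × 0.167 = $132.00
State unemployment insurance (employee share): only $116,767.19 − $115,986.80 = $780.39 of this check is subject → $780.39 × 0.0021 = $1.64
Medicare: $922.55 × 0.0276 = $25.46
Total deductions = $79.71 + $52.40 + $19.84 + $132.00 + $1.64 + $25.46 = $311.05
Net pay = $922.55 − $311.05 = $611.50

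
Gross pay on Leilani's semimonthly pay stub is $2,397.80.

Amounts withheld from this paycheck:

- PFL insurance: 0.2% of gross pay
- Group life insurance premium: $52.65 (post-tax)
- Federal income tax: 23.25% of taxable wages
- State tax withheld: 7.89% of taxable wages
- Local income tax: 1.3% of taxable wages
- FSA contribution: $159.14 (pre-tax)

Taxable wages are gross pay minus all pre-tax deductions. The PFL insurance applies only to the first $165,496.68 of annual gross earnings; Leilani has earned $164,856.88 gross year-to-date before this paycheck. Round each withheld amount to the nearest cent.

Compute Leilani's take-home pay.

$1,458.51

FSA contribution: $159.14
Taxable wages = $2,397.80 − $159.14 = $2,238.66
Federal income tax: $2,238.66 × 0.2325 = $520.49
Local income tax: $2,238.66 × 0.013 = $29.10
State tax withheld: $2,238.66 × 0.0789 = $176.63
PFL insurance: only $165,496.68 − $164,856.88 = $639.80 of this check is subject → $639.80 × 0.002 = $1.28
Group life insurance premium: $52.65
Total deductions = $159.14 + $520.49 + $29.10 + $176.63 + $1.28 + $52.65 = $939.29
Net pay = $2,397.80 − $939.29 = $1,458.51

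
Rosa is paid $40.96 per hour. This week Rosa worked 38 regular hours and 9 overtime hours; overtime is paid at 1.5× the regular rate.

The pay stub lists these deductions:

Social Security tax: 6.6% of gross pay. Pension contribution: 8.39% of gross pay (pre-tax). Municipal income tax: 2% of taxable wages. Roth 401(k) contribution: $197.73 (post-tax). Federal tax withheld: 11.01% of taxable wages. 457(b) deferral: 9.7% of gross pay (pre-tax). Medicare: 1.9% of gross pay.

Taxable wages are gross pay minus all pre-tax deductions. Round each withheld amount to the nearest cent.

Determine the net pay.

Regular pay: 38 × $40.96 = $1556.48
Overtime pay: 9 × $40.96 × 1.5 = $552.96
Gross pay = $1556.48 + $552.96 = $2109.44
457(b) deferral: $2109.44 × 0.097 = $204.62
Pension contribution: $2109.44 × 0.0839 = $176.98
Pre-tax total = $204.62 + $176.98 = $381.60
Taxable wages = $2109.44 − $381.60 = $1727.84
Municipal income tax: $1727.84 × 0.02 = $34.56
Federal tax withheld: $1727.84 × 0.1101 = $190.24
Medicare: $2109.44 × 0.019 = $40.08
Social Security tax: $2109.44 × 0.066 = $139.22
Roth 401(k) contribution: $197.73
Total deductions = $204.62 + $176.98 + $34.56 + $190.24 + $40.08 + $139.22 + $197.73 = $983.43
Net pay = $2109.44 − $983.43 = $1126.01

$1126.01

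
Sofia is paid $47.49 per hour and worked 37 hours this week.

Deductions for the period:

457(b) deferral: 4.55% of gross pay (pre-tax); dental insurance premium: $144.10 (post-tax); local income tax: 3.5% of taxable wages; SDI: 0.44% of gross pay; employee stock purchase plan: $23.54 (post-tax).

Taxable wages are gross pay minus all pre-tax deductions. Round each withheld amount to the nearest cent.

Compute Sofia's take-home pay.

$1443.11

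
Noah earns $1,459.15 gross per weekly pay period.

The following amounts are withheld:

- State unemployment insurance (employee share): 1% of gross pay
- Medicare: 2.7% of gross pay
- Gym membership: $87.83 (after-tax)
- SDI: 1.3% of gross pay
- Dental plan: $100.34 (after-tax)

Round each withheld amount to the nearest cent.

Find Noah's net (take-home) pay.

$1,198.02

Medicare: $1,459.15 × 0.027 = $39.40
State unemployment insurance (employee share): $1,459.15 × 0.01 = $14.59
SDI: $1,459.15 × 0.013 = $18.97
Dental plan: $100.34
Gym membership: $87.83
Total deductions = $39.40 + $14.59 + $18.97 + $100.34 + $87.83 = $261.13
Net pay = $1,459.15 − $261.13 = $1,198.02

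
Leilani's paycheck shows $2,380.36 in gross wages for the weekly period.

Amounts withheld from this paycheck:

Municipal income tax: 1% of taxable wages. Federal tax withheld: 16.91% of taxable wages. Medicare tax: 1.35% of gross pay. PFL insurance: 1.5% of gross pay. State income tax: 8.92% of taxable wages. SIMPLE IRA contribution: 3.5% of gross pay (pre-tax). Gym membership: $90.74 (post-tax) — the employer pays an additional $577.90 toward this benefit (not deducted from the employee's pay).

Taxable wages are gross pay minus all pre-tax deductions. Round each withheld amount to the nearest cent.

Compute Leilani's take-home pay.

$1,522.17

SIMPLE IRA contribution: $2,380.36 × 0.035 = $83.31
Taxable wages = $2,380.36 − $83.31 = $2,297.05
Municipal income tax: $2,297.05 × 0.01 = $22.97
Federal tax withheld: $2,297.05 × 0.1691 = $388.43
State income tax: $2,297.05 × 0.0892 = $204.90
PFL insurance: $2,380.36 × 0.015 = $35.71
Medicare tax: $2,380.36 × 0.0135 = $32.13
Gym membership: $90.74
(Employer's $577.90 toward gym membership is not withheld from the employee.)
Total deductions = $83.31 + $22.97 + $388.43 + $204.90 + $35.71 + $32.13 + $90.74 = $858.19
Net pay = $2,380.36 − $858.19 = $1,522.17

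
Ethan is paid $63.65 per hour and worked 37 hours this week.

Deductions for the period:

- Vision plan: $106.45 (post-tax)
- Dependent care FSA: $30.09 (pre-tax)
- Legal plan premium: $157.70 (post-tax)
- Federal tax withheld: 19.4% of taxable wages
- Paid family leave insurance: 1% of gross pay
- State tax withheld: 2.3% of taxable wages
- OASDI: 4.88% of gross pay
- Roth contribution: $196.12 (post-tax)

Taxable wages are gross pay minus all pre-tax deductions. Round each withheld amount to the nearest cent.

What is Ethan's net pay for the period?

Gross pay: 37 × $63.65 = $2,355.05
Dependent care FSA: $30.09
Taxable wages = $2,355.05 − $30.09 = $2,324.96
Federal tax withheld: $2,324.96 × 0.194 = $451.04
State tax withheld: $2,324.96 × 0.023 = $53.47
OASDI: $2,355.05 × 0.0488 = $114.93
Paid family leave insurance: $2,355.05 × 0.01 = $23.55
Vision plan: $106.45
Legal plan premium: $157.70
Roth contribution: $196.12
Total deductions = $30.09 + $451.04 + $53.47 + $114.93 + $23.55 + $106.45 + $157.70 + $196.12 = $1,133.35
Net pay = $2,355.05 − $1,133.35 = $1,221.70

$1,221.70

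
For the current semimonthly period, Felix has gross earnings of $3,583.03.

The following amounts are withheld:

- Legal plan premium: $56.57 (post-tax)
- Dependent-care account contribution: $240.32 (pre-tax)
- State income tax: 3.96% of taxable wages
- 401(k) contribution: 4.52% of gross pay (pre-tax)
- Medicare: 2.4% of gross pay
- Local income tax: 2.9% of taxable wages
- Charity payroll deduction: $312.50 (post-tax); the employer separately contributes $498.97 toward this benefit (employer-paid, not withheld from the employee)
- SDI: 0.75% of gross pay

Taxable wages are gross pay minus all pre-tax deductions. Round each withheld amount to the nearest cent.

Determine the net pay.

401(k) contribution: $3,583.03 × 0.0452 = $161.95
Dependent-care account contribution: $240.32
Pre-tax total = $161.95 + $240.32 = $402.27
Taxable wages = $3,583.03 − $402.27 = $3,180.76
State income tax: $3,180.76 × 0.0396 = $125.96
Local income tax: $3,180.76 × 0.029 = $92.24
SDI: $3,583.03 × 0.0075 = $26.87
Medicare: $3,583.03 × 0.024 = $85.99
Charity payroll deduction: $312.50
Legal plan premium: $56.57
(Employer's $498.97 toward charity payroll deduction is not withheld from the employee.)
Total deductions = $161.95 + $240.32 + $125.96 + $92.24 + $26.87 + $85.99 + $312.50 + $56.57 = $1,102.40
Net pay = $3,583.03 − $1,102.40 = $2,480.63

$2,480.63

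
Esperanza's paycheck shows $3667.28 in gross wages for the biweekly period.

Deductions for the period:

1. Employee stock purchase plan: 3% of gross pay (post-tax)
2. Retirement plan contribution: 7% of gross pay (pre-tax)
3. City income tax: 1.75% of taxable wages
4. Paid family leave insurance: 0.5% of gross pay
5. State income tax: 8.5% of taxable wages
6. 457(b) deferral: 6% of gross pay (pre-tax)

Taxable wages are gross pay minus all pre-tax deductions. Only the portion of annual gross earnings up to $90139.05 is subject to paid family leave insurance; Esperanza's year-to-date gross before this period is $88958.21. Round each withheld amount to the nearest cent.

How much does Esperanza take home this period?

457(b) deferral: $3667.28 × 0.06 = $220.04
Retirement plan contribution: $3667.28 × 0.07 = $256.71
Pre-tax total = $220.04 + $256.71 = $476.75
Taxable wages = $3667.28 − $476.75 = $3190.53
City income tax: $3190.53 × 0.0175 = $55.83
State income tax: $3190.53 × 0.085 = $271.20
Paid family leave insurance: only $90139.05 − $88958.21 = $1180.84 of this check is subject → $1180.84 × 0.005 = $5.90
Employee stock purchase plan: $3667.28 × 0.03 = $110.02
Total deductions = $220.04 + $256.71 + $55.83 + $271.20 + $5.90 + $110.02 = $919.70
Net pay = $3667.28 − $919.70 = $2747.58

$2747.58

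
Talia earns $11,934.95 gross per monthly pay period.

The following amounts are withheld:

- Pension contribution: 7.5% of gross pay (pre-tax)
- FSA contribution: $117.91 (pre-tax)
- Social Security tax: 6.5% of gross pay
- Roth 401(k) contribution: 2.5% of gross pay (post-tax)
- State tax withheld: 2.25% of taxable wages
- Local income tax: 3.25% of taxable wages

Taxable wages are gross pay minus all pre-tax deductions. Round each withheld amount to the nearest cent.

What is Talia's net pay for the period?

FSA contribution: $117.91
Pension contribution: $11,934.95 × 0.075 = $895.12
Pre-tax total = $117.91 + $895.12 = $1,013.03
Taxable wages = $11,934.95 − $1,013.03 = $10,921.92
Local income tax: $10,921.92 × 0.0325 = $354.96
State tax withheld: $10,921.92 × 0.0225 = $245.74
Social Security tax: $11,934.95 × 0.065 = $775.77
Roth 401(k) contribution: $11,934.95 × 0.025 = $298.37
Total deductions = $117.91 + $895.12 + $354.96 + $245.74 + $775.77 + $298.37 = $2,687.87
Net pay = $11,934.95 − $2,687.87 = $9,247.08

$9,247.08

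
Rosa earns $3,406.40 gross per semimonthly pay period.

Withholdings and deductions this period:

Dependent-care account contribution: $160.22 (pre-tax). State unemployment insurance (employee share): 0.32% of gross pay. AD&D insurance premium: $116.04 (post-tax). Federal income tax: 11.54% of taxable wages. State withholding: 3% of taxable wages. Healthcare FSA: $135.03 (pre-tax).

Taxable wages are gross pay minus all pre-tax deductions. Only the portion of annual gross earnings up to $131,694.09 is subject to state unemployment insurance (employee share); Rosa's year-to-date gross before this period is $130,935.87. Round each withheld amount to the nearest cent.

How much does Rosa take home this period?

Dependent-care account contribution: $160.22
Healthcare FSA: $135.03
Pre-tax total = $160.22 + $135.03 = $295.25
Taxable wages = $3,406.40 − $295.25 = $3,111.15
Federal income tax: $3,111.15 × 0.1154 = $359.03
State withholding: $3,111.15 × 0.03 = $93.33
State unemployment insurance (employee share): only $131,694.09 − $130,935.87 = $758.22 of this check is subject → $758.22 × 0.0032 = $2.43
AD&D insurance premium: $116.04
Total deductions = $160.22 + $135.03 + $359.03 + $93.33 + $2.43 + $116.04 = $866.08
Net pay = $3,406.40 − $866.08 = $2,540.32

$2,540.32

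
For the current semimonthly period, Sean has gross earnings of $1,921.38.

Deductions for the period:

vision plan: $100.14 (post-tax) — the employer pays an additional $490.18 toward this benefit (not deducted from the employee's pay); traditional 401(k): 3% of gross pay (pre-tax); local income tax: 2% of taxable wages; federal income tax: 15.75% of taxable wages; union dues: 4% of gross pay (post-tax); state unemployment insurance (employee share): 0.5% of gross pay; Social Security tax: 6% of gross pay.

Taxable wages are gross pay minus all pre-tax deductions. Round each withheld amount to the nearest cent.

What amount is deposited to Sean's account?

Traditional 401(k): $1,921.38 × 0.03 = $57.64
Taxable wages = $1,921.38 − $57.64 = $1,863.74
Local income tax: $1,863.74 × 0.02 = $37.27
Federal income tax: $1,863.74 × 0.1575 = $293.54
State unemployment insurance (employee share): $1,921.38 × 0.005 = $9.61
Social Security tax: $1,921.38 × 0.06 = $115.28
Union dues: $1,921.38 × 0.04 = $76.86
Vision plan: $100.14
(Employer's $490.18 toward vision plan is not withheld from the employee.)
Total deductions = $57.64 + $37.27 + $293.54 + $9.61 + $115.28 + $76.86 + $100.14 = $690.34
Net pay = $1,921.38 − $690.34 = $1,231.04

$1,231.04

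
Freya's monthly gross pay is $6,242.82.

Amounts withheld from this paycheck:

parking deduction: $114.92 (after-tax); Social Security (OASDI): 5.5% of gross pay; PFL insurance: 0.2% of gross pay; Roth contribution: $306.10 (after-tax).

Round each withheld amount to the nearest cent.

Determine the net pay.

Social Security (OASDI): $6,242.82 × 0.055 = $343.36
PFL insurance: $6,242.82 × 0.002 = $12.49
Roth contribution: $306.10
Parking deduction: $114.92
Total deductions = $343.36 + $12.49 + $306.10 + $114.92 = $776.87
Net pay = $6,242.82 − $776.87 = $5,465.95

$5,465.95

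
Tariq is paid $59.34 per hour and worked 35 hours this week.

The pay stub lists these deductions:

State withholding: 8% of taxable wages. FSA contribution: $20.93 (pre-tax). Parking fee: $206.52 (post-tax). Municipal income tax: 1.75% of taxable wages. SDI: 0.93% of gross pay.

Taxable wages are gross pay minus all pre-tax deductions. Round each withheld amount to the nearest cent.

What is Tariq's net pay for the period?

Gross pay: 35 × $59.34 = $2076.90
FSA contribution: $20.93
Taxable wages = $2076.90 − $20.93 = $2055.97
Municipal income tax: $2055.97 × 0.0175 = $35.98
State withholding: $2055.97 × 0.08 = $164.48
SDI: $2076.90 × 0.0093 = $19.32
Parking fee: $206.52
Total deductions = $20.93 + $35.98 + $164.48 + $19.32 + $206.52 = $447.23
Net pay = $2076.90 − $447.23 = $1629.67

$1629.67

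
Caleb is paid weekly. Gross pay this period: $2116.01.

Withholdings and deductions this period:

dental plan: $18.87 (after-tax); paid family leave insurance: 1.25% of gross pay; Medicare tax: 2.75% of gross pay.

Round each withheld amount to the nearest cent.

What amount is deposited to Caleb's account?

$2012.50

Paid family leave insurance: $2116.01 × 0.0125 = $26.45
Medicare tax: $2116.01 × 0.0275 = $58.19
Dental plan: $18.87
Total deductions = $26.45 + $58.19 + $18.87 = $103.51
Net pay = $2116.01 − $103.51 = $2012.50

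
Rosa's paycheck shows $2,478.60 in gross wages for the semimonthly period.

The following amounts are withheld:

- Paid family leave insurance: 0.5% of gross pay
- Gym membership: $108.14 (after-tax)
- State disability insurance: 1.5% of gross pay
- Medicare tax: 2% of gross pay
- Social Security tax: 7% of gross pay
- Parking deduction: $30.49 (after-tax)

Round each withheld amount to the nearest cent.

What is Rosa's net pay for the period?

$2,067.33

Medicare tax: $2,478.60 × 0.02 = $49.57
Paid family leave insurance: $2,478.60 × 0.005 = $12.39
Social Security tax: $2,478.60 × 0.07 = $173.50
State disability insurance: $2,478.60 × 0.015 = $37.18
Gym membership: $108.14
Parking deduction: $30.49
Total deductions = $49.57 + $12.39 + $173.50 + $37.18 + $108.14 + $30.49 = $411.27
Net pay = $2,478.60 − $411.27 = $2,067.33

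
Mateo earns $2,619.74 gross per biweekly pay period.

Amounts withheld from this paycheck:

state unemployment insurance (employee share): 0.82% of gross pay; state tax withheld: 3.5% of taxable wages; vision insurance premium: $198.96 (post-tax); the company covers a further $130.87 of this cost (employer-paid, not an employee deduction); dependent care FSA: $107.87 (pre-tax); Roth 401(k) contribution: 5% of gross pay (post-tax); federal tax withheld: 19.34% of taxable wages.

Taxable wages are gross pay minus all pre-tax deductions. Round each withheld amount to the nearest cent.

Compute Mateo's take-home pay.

Dependent care FSA: $107.87
Taxable wages = $2,619.74 − $107.87 = $2,511.87
Federal tax withheld: $2,511.87 × 0.1934 = $485.80
State tax withheld: $2,511.87 × 0.035 = $87.92
State unemployment insurance (employee share): $2,619.74 × 0.0082 = $21.48
Roth 401(k) contribution: $2,619.74 × 0.05 = $130.99
Vision insurance premium: $198.96
(Employer's $130.87 toward vision insurance premium is not withheld from the employee.)
Total deductions = $107.87 + $485.80 + $87.92 + $21.48 + $130.99 + $198.96 = $1,033.02
Net pay = $2,619.74 − $1,033.02 = $1,586.72

$1,586.72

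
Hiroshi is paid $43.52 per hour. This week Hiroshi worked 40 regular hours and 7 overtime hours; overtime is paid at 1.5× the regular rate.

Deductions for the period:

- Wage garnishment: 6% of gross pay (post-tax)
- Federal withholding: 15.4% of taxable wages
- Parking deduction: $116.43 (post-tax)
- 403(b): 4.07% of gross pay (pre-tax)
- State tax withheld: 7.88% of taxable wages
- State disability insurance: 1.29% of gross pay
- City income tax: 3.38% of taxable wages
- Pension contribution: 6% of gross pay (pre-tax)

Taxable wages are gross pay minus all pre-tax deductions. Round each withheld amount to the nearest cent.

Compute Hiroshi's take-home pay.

$1,172.88

Regular pay: 40 × $43.52 = $1,740.80
Overtime pay: 7 × $43.52 × 1.5 = $456.96
Gross pay = $1,740.80 + $456.96 = $2,197.76
Pension contribution: $2,197.76 × 0.06 = $131.87
403(b): $2,197.76 × 0.0407 = $89.45
Pre-tax total = $131.87 + $89.45 = $221.32
Taxable wages = $2,197.76 − $221.32 = $1,976.44
Federal withholding: $1,976.44 × 0.154 = $304.37
City income tax: $1,976.44 × 0.0338 = $66.80
State tax withheld: $1,976.44 × 0.0788 = $155.74
State disability insurance: $2,197.76 × 0.0129 = $28.35
Wage garnishment: $2,197.76 × 0.06 = $131.87
Parking deduction: $116.43
Total deductions = $131.87 + $89.45 + $304.37 + $66.80 + $155.74 + $28.35 + $131.87 + $116.43 = $1,024.88
Net pay = $2,197.76 − $1,024.88 = $1,172.88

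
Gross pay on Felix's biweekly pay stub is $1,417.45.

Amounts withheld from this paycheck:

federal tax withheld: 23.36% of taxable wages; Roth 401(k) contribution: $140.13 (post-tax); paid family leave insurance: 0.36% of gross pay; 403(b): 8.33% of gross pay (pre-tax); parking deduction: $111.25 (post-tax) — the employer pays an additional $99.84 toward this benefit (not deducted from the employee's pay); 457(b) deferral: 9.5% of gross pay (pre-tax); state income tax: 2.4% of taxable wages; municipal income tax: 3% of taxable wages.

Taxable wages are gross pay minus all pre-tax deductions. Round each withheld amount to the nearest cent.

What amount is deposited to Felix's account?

403(b): $1,417.45 × 0.0833 = $118.07
457(b) deferral: $1,417.45 × 0.095 = $134.66
Pre-tax total = $118.07 + $134.66 = $252.73
Taxable wages = $1,417.45 − $252.73 = $1,164.72
Municipal income tax: $1,164.72 × 0.03 = $34.94
State income tax: $1,164.72 × 0.024 = $27.95
Federal tax withheld: $1,164.72 × 0.2336 = $272.08
Paid family leave insurance: $1,417.45 × 0.0036 = $5.10
Parking deduction: $111.25
Roth 401(k) contribution: $140.13
(Employer's $99.84 toward parking deduction is not withheld from the employee.)
Total deductions = $118.07 + $134.66 + $34.94 + $27.95 + $272.08 + $5.10 + $111.25 + $140.13 = $844.18
Net pay = $1,417.45 − $844.18 = $573.27

$573.27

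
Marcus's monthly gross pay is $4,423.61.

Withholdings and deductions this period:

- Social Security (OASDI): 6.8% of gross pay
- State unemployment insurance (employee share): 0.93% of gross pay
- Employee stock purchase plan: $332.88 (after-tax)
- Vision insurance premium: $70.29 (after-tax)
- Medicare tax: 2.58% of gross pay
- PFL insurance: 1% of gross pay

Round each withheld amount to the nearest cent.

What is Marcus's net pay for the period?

Medicare tax: $4,423.61 × 0.0258 = $114.13
Social Security (OASDI): $4,423.61 × 0.068 = $300.81
PFL insurance: $4,423.61 × 0.01 = $44.24
State unemployment insurance (employee share): $4,423.61 × 0.0093 = $41.14
Employee stock purchase plan: $332.88
Vision insurance premium: $70.29
Total deductions = $114.13 + $300.81 + $44.24 + $41.14 + $332.88 + $70.29 = $903.49
Net pay = $4,423.61 − $903.49 = $3,520.12

$3,520.12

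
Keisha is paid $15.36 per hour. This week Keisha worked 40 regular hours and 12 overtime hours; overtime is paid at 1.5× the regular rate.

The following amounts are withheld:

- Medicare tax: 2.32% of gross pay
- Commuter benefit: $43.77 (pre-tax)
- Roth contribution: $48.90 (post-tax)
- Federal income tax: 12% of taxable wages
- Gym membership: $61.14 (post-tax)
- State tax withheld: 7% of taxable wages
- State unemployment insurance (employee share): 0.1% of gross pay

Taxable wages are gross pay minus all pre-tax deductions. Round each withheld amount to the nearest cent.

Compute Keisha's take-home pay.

$554.56

Regular pay: 40 × $15.36 = $614.40
Overtime pay: 12 × $15.36 × 1.5 = $276.48
Gross pay = $614.40 + $276.48 = $890.88
Commuter benefit: $43.77
Taxable wages = $890.88 − $43.77 = $847.11
Federal income tax: $847.11 × 0.12 = $101.65
State tax withheld: $847.11 × 0.07 = $59.30
Medicare tax: $890.88 × 0.0232 = $20.67
State unemployment insurance (employee share): $890.88 × 0.001 = $0.89
Roth contribution: $48.90
Gym membership: $61.14
Total deductions = $43.77 + $101.65 + $59.30 + $20.67 + $0.89 + $48.90 + $61.14 = $336.32
Net pay = $890.88 − $336.32 = $554.56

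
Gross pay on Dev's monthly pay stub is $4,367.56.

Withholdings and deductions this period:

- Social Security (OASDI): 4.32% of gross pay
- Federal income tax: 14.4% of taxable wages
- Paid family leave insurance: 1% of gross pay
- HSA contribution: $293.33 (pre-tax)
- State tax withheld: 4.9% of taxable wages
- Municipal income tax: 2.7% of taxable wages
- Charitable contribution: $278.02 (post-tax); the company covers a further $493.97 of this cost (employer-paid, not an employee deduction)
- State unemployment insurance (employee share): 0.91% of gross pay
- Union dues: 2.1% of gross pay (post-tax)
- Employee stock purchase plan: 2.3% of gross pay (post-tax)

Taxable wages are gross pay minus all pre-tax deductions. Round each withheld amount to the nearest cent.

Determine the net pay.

HSA contribution: $293.33
Taxable wages = $4,367.56 − $293.33 = $4,074.23
Municipal income tax: $4,074.23 × 0.027 = $110.00
State tax withheld: $4,074.23 × 0.049 = $199.64
Federal income tax: $4,074.23 × 0.144 = $586.69
Paid family leave insurance: $4,367.56 × 0.01 = $43.68
State unemployment insurance (employee share): $4,367.56 × 0.0091 = $39.74
Social Security (OASDI): $4,367.56 × 0.0432 = $188.68
Charitable contribution: $278.02
Employee stock purchase plan: $4,367.56 × 0.023 = $100.45
Union dues: $4,367.56 × 0.021 = $91.72
(Employer's $493.97 toward charitable contribution is not withheld from the employee.)
Total deductions = $293.33 + $110.00 + $199.64 + $586.69 + $43.68 + $39.74 + $188.68 + $278.02 + $100.45 + $91.72 = $1,931.95
Net pay = $4,367.56 − $1,931.95 = $2,435.61

$2,435.61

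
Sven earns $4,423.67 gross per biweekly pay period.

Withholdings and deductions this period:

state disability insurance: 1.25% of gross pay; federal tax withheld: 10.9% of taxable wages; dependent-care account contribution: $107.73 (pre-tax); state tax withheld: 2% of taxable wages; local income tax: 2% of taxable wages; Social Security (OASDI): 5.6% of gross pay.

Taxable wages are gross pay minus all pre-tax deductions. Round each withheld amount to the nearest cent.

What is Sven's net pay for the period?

$3,369.83

Dependent-care account contribution: $107.73
Taxable wages = $4,423.67 − $107.73 = $4,315.94
Local income tax: $4,315.94 × 0.02 = $86.32
State tax withheld: $4,315.94 × 0.02 = $86.32
Federal tax withheld: $4,315.94 × 0.109 = $470.44
Social Security (OASDI): $4,423.67 × 0.056 = $247.73
State disability insurance: $4,423.67 × 0.0125 = $55.30
Total deductions = $107.73 + $86.32 + $86.32 + $470.44 + $247.73 + $55.30 = $1,053.84
Net pay = $4,423.67 − $1,053.84 = $3,369.83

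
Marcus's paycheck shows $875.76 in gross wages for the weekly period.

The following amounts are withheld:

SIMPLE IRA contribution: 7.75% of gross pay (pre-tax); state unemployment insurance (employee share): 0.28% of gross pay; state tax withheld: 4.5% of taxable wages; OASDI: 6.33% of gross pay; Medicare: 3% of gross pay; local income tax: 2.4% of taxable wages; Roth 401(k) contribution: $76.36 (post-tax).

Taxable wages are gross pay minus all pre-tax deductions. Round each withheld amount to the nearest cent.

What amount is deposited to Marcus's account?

$591.62

SIMPLE IRA contribution: $875.76 × 0.0775 = $67.87
Taxable wages = $875.76 − $67.87 = $807.89
State tax withheld: $807.89 × 0.045 = $36.36
Local income tax: $807.89 × 0.024 = $19.39
Medicare: $875.76 × 0.03 = $26.27
OASDI: $875.76 × 0.0633 = $55.44
State unemployment insurance (employee share): $875.76 × 0.0028 = $2.45
Roth 401(k) contribution: $76.36
Total deductions = $67.87 + $36.36 + $19.39 + $26.27 + $55.44 + $2.45 + $76.36 = $284.14
Net pay = $875.76 − $284.14 = $591.62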